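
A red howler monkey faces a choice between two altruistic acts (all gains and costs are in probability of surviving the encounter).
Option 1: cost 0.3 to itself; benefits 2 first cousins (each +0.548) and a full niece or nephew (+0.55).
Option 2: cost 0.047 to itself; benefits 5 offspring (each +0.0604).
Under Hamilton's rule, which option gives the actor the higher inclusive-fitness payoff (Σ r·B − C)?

Option 2

Option 1: r to a first cousin = 0.125.
Option 1: r to a full niece or nephew = 0.25.
Option 1: Σ r·B − C = (2·0.125·0.548 + 1·0.25·0.55) − 0.3 = -0.0255.
Option 2: r to an offspring = 0.5.
Option 2: Σ r·B − C = (5·0.5·0.0604) − 0.047 = 0.104.
Option 2 has the higher net inclusive-fitness payoff.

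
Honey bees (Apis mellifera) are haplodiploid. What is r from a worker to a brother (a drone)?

0.25

Her haploid brother carries none of their father's genes and a random half of their mother's genome; that half matches the maternal half of her own genome with probability 1/2: r = 1/2 · 1/2 = 1/4.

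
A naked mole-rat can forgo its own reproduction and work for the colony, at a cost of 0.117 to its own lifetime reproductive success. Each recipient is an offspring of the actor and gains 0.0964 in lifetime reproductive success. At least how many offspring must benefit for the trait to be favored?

3

r to an offspring = 1/2 (one parent–offspring link: r = (1/2)^1 = 1/2).
Hamilton's rule: n·r·B > C  ⇒  n > C/(r·B) = 0.117/(0.5·0.0964) = 2.427.
The smallest integer exceeding 2.427 is 3.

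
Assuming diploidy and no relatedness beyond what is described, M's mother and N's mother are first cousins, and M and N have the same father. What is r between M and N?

0.28125

Wright's path rule: contributions from independent ancestry routes add.
M and N are related in two ways: second cousins through their mothers (r = 1/32) and half-sibs through their shared father (r = 1/4).
r = 1/32 + 1/4 = 9/32 = 0.28125.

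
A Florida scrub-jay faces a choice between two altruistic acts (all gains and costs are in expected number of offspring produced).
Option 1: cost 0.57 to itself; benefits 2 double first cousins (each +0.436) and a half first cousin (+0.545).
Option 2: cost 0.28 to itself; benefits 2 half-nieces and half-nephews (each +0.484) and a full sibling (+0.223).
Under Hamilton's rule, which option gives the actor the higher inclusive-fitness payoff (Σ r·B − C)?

Option 2

Option 1: r to a double first cousin = 0.25.
Option 1: r to a half first cousin = 0.0625.
Option 1: Σ r·B − C = (2·0.25·0.436 + 1·0.0625·0.545) − 0.57 = -0.3179375.
Option 2: r to a half-niece or half-nephew = 0.125.
Option 2: r to a full sibling = 0.5.
Option 2: Σ r·B − C = (2·0.125·0.484 + 1·0.5·0.223) − 0.28 = -0.0475.
Option 2 has the higher net inclusive-fitness payoff.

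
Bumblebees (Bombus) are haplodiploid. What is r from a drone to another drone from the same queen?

0.5

Haploid brothers each carry a random half of the queen's diploid genome, so on average they share half: r = 1/2.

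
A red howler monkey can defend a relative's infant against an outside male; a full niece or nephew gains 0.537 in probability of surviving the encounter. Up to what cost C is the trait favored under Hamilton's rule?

0.13425

r to a full niece or nephew = 0.25 (full aunt/uncle↔niece/nephew: two paths of length 3 through the shared grandparent pair: r = 2·(1/2)^3 = 1/4).
Hamilton's rule: n·r·B > C, so the trait is favored while C < n·r·B = 1·0.25·0.537 = 0.13425.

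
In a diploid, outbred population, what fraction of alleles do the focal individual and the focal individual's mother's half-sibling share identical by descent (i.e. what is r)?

0.125

Each parent–offspring link contributes a factor of 1/2, and independent paths through distinct common ancestors add.
Half-aunt/uncle↔niece/nephew: one path of length 3: r = (1/2)^3 = 1/8.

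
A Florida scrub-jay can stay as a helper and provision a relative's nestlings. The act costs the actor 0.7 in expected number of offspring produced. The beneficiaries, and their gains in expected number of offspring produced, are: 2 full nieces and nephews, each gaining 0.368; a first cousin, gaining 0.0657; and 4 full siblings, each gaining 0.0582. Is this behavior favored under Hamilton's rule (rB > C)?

Hamilton's rule: the trait is favored when the sum of r·B over every recipient exceeds the actor's cost C.
r to a full niece or nephew = 0.25 (full aunt/uncle↔niece/nephew: two paths of length 3 through the shared grandparent pair: r = 2·(1/2)^3 = 1/4).
r to a first cousin = 0.125 (first cousins share one grandparent pair — two paths of length 4: r = 2·(1/2)^4 = 1/8).
r to a full sibling = 0.5 (full sibs share both parents — two paths of length 2: r = 2·(1/2)^2 = 1/2).
Summing one r·B term per recipient: 2·0.25·0.368 + 1·0.125·0.0657 + 4·0.5·0.0582 = 0.3086125.
0.3086125 < 0.7: the indirect benefit is less than the cost.

No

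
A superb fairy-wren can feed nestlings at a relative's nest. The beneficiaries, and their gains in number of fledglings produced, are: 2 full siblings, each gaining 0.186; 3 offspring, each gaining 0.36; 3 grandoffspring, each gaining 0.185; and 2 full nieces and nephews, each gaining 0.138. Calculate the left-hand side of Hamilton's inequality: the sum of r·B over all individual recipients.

r to a full sibling = 1/2 (full sibs share both parents — two paths of length 2: r = 2·(1/2)^2 = 1/2).
r to an offspring = 1/2 (one parent–offspring link: r = (1/2)^1 = 1/2).
r to a grandoffspring = 0.25 (two parent–offspring links: r = (1/2)^2 = 1/4).
r to a full niece or nephew = 0.25 (full aunt/uncle↔niece/nephew: two paths of length 3 through the shared grandparent pair: r = 2·(1/2)^3 = 1/4).
Summing one r·B term per recipient: 2·0.5·0.186 + 3·0.5·0.36 + 3·0.25·0.185 + 2·0.25·0.138 = 0.93375.

0.93375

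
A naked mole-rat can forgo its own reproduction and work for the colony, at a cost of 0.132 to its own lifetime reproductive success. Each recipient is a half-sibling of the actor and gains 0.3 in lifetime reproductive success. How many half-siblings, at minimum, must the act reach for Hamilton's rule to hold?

r to a half-sibling = 1/4 (half-sibs share one parent — one path of length 2: r = (1/2)^2 = 1/4).
Hamilton's rule: n·r·B > C  ⇒  n > C/(r·B) = 0.132/(0.25·0.3) = 1.76.
The smallest integer exceeding 1.76 is 2.

2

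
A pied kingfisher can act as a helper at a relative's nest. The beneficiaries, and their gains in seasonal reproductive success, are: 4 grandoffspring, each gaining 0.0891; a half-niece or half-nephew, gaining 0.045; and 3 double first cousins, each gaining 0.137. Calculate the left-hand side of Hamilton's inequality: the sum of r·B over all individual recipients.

r to a grandoffspring = 1/4 (two parent–offspring links: r = (1/2)^2 = 1/4).
r to a half-niece or half-nephew = 0.125 (half-aunt/uncle↔niece/nephew: one path of length 3: r = (1/2)^3 = 1/8).
r to a double first cousin = 0.25 (double first cousins share both grandparent pairs — four paths of length 4: r = 4·(1/2)^4 = 1/4).
Summing one r·B term per recipient: 4·0.25·0.0891 + 1·0.125·0.045 + 3·0.25·0.137 = 0.197475.

0.197475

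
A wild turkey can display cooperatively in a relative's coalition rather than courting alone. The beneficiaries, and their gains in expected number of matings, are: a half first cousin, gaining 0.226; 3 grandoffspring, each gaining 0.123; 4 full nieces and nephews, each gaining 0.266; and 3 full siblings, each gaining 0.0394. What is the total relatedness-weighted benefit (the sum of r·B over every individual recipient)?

0.431475

r to a half first cousin = 0.0625 (half first cousins share one grandparent — one path of length 4: r = (1/2)^4 = 1/16).
r to a grandoffspring = 0.25 (two parent–offspring links: r = (1/2)^2 = 1/4).
r to a full niece or nephew = 0.25 (full aunt/uncle↔niece/nephew: two paths of length 3 through the shared grandparent pair: r = 2·(1/2)^3 = 1/4).
r to a full sibling = 0.5 (full sibs share both parents — two paths of length 2: r = 2·(1/2)^2 = 1/2).
Summing one r·B term per recipient: 1·0.0625·0.226 + 3·0.25·0.123 + 4·0.25·0.266 + 3·0.5·0.0394 = 0.431475.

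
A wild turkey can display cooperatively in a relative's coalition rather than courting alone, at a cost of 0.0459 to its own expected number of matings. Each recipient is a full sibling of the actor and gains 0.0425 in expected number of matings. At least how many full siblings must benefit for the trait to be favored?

3

r to a full sibling = 0.5 (full sibs share both parents — two paths of length 2: r = 2·(1/2)^2 = 1/2).
Hamilton's rule: n·r·B > C  ⇒  n > C/(r·B) = 0.0459/(0.5·0.0425) = 2.16.
The smallest integer exceeding 2.16 is 3.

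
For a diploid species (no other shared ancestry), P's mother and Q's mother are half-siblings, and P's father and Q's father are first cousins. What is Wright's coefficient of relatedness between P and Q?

Wright's path rule: contributions from independent ancestry routes add.
P and Q are related in two ways: half first cousins through their mothers (r = 1/16) and second cousins through their fathers (r = 1/32).
r = 1/16 + 1/32 = 0.09375.

0.09375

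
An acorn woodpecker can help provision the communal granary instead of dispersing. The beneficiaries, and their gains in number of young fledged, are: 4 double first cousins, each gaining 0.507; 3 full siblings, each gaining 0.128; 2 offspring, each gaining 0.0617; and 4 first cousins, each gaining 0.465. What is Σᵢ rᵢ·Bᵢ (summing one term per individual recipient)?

0.9932

r to a double first cousin = 1/4 (double first cousins share both grandparent pairs — four paths of length 4: r = 4·(1/2)^4 = 1/4).
r to a full sibling = 1/2 (full sibs share both parents — two paths of length 2: r = 2·(1/2)^2 = 1/2).
r to an offspring = 1/2 (one parent–offspring link: r = (1/2)^1 = 1/2).
r to a first cousin = 1/8 (first cousins share one grandparent pair — two paths of length 4: r = 2·(1/2)^4 = 1/8).
Summing one r·B term per recipient: 4·0.25·0.507 + 3·0.5·0.128 + 2·0.5·0.0617 + 4·0.125·0.465 = 0.9932.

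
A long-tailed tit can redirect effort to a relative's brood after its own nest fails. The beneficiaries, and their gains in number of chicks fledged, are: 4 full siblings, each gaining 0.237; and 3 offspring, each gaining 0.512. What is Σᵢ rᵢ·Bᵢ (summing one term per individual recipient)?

1.242

r to a full sibling = 0.5 (full sibs share both parents — two paths of length 2: r = 2·(1/2)^2 = 1/2).
r to an offspring = 0.5 (one parent–offspring link: r = (1/2)^1 = 1/2).
Summing one r·B term per recipient: 4·0.5·0.237 + 3·0.5·0.512 = 1.242.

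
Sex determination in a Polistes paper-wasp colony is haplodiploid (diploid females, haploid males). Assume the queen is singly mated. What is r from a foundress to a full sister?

Haplodiploid full sisters inherit their father's entire haploid genome identically (contributing 1/2) and on average half of their mother's contribution (1/2 · 1/2 = 1/4); r = 1/2 + 1/4 = 3/4.

0.75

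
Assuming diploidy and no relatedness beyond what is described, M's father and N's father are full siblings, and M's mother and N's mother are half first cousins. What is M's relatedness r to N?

0.140625

Wright's path rule: contributions from independent ancestry routes add.
M and N are related in two ways: first cousins through their fathers (r = 1/8) and half second cousins through their mothers (r = 1/64).
r = 1/8 + 1/64 = 9/64 = 0.140625.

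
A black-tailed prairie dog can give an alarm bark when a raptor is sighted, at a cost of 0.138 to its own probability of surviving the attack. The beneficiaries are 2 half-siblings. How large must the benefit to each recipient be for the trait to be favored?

r to a half-sibling = 1/4 (half-sibs share one parent — one path of length 2: r = (1/2)^2 = 1/4).
Hamilton's rule with n recipients of equal r: n·r·B > C, so B > C/(n·r) = 0.138/(2·0.25) = 0.276.

0.276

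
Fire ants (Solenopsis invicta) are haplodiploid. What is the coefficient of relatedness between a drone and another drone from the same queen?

Haploid brothers each carry a random half of the queen's diploid genome, so on average they share half: r = 1/2.

0.5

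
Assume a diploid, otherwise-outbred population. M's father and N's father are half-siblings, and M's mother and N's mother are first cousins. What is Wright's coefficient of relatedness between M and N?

0.09375

Relatedness sums over independent paths through distinct common ancestors.
M and N are related in two ways: half first cousins through their fathers (r = 1/16) and second cousins through their mothers (r = 1/32).
r = 1/16 + 1/32 = 3/32 = 0.09375.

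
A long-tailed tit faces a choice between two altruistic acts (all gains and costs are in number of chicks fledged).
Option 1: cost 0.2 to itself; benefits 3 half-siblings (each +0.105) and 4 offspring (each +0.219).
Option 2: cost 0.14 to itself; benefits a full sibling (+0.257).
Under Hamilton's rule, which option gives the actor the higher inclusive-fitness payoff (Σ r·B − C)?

Option 1

Option 1: r to a half-sibling = 0.25.
Option 1: r to an offspring = 0.5.
Option 1: Σ r·B − C = (3·0.25·0.105 + 4·0.5·0.219) − 0.2 = 0.31675.
Option 2: r to a full sibling = 0.5.
Option 2: Σ r·B − C = (1·0.5·0.257) − 0.14 = -0.0115.
Option 1 has the higher net inclusive-fitness payoff.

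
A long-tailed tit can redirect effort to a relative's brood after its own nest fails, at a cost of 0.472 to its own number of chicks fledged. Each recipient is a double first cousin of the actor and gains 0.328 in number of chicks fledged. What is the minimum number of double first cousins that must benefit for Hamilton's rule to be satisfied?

6

r to a double first cousin = 1/4 (double first cousins share both grandparent pairs — four paths of length 4: r = 4·(1/2)^4 = 1/4).
Hamilton's rule: n·r·B > C  ⇒  n > C/(r·B) = 0.472/(0.25·0.328) = 5.756.
The smallest integer exceeding 5.756 is 6.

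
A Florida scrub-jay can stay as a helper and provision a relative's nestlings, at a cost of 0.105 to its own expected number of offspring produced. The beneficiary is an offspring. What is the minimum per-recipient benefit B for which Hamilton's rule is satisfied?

0.21

r to an offspring = 0.5 (one parent–offspring link: r = (1/2)^1 = 1/2).
Hamilton's rule with n recipients of equal r: n·r·B > C, so B > C/(n·r) = 0.105/(1·0.5) = 0.21.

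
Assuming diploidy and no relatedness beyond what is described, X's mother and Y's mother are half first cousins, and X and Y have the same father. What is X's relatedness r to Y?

Wright's path rule: contributions from independent ancestry routes add.
X and Y are related in two ways: half second cousins through their mothers (r = 1/64) and half-sibs through their shared father (r = 1/4).
r = 1/64 + 1/4 = 0.265625.

0.265625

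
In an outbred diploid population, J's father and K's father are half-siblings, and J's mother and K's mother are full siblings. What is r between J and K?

Wright's path rule: contributions from independent ancestry routes add.
J and K are related in two ways: half first cousins through their fathers (r = 1/16) and first cousins through their mothers (r = 1/8).
r = 1/16 + 1/8 = 3/16 = 0.1875.

0.1875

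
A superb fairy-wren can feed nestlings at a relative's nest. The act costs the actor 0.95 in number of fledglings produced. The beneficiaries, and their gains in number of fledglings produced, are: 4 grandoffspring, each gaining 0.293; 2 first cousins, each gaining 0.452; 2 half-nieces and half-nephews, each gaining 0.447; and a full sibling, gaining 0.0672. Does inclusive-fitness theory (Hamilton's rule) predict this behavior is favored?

Hamilton's rule: the trait is favored when the sum of r·B over every recipient exceeds the actor's cost C.
r to a grandoffspring = 1/4 (two parent–offspring links: r = (1/2)^2 = 1/4).
r to a first cousin = 0.125 (first cousins share one grandparent pair — two paths of length 4: r = 2·(1/2)^4 = 1/8).
r to a half-niece or half-nephew = 0.125 (half-aunt/uncle↔niece/nephew: one path of length 3: r = (1/2)^3 = 1/8).
r to a full sibling = 0.5 (full sibs share both parents — two paths of length 2: r = 2·(1/2)^2 = 1/2).
Summing one r·B term per recipient: 4·0.25·0.293 + 2·0.125·0.452 + 2·0.125·0.447 + 1·0.5·0.0672 = 0.55135.
0.55135 < 0.95: the indirect benefit is less than the cost.

No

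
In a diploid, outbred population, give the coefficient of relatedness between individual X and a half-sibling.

Each parent–offspring link contributes a factor of 1/2, and independent paths through distinct common ancestors add.
Half-sibs share one parent — one path of length 2: r = (1/2)^2 = 1/4.

0.25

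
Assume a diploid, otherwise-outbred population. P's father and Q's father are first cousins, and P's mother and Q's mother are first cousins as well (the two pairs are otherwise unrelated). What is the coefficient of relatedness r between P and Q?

Relatedness sums over independent paths through distinct common ancestors.
P and Q are related in two ways: second cousins through their fathers (r = 1/32) and second cousins through their mothers (r = 1/32).
r = 1/32 + 1/32 = 0.0625.

0.0625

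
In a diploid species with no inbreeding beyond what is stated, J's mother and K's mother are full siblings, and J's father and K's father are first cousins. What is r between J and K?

With two independent routes of shared ancestry, r is the sum of the two contributions.
J and K are related in two ways: first cousins through their mothers (r = 1/8) and second cousins through their fathers (r = 1/32).
r = 1/8 + 1/32 = 0.15625.

0.15625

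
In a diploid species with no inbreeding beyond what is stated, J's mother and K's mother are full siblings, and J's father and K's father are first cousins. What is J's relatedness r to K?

Independent pedigree routes through distinct common ancestors add.
J and K are related in two ways: first cousins through their mothers (r = 1/8) and second cousins through their fathers (r = 1/32).
r = 1/8 + 1/32 = 5/32 = 0.15625.

0.15625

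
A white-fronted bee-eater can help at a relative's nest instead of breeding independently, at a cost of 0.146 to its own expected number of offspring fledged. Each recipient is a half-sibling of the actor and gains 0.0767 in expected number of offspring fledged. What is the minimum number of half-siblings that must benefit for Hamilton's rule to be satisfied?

r to a half-sibling = 1/4 (half-sibs share one parent — one path of length 2: r = (1/2)^2 = 1/4).
Hamilton's rule: n·r·B > C  ⇒  n > C/(r·B) = 0.146/(0.25·0.0767) = 7.614.
The smallest integer exceeding 7.614 is 8.

8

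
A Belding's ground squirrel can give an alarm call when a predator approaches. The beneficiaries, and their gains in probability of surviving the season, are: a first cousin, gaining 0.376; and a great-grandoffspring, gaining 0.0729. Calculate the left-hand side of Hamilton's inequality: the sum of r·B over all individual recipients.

r to a first cousin = 1/8 (first cousins share one grandparent pair — two paths of length 4: r = 2·(1/2)^4 = 1/8).
r to a great-grandoffspring = 0.125 (three parent–offspring links: r = (1/2)^3 = 1/8).
Summing one r·B term per recipient: 1·0.125·0.376 + 1·0.125·0.0729 = 0.0561125.

0.0561125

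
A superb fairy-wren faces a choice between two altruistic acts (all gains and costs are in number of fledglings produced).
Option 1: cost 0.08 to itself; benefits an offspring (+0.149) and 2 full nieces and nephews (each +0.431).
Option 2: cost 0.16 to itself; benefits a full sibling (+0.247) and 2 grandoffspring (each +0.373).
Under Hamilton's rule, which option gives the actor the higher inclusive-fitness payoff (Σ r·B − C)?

Option 1

Option 1: r to an offspring = 0.5.
Option 1: r to a full niece or nephew = 0.25.
Option 1: Σ r·B − C = (1·0.5·0.149 + 2·0.25·0.431) − 0.08 = 0.21.
Option 2: r to a full sibling = 0.5.
Option 2: r to a grandoffspring = 0.25.
Option 2: Σ r·B − C = (1·0.5·0.247 + 2·0.25·0.373) − 0.16 = 0.15.
Option 1 has the higher net inclusive-fitness payoff.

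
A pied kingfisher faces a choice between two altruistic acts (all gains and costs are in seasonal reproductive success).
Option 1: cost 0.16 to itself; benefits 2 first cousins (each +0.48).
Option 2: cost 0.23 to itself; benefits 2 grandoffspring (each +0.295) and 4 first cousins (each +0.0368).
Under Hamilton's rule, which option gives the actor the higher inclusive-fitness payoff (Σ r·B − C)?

Option 1: r to a first cousin = 0.125.
Option 1: Σ r·B − C = (2·0.125·0.48) − 0.16 = -0.04.
Option 2: r to a grandoffspring = 0.25.
Option 2: r to a first cousin = 0.125.
Option 2: Σ r·B − C = (2·0.25·0.295 + 4·0.125·0.0368) − 0.23 = -0.0641.
Option 1 has the higher net inclusive-fitness payoff.

Option 1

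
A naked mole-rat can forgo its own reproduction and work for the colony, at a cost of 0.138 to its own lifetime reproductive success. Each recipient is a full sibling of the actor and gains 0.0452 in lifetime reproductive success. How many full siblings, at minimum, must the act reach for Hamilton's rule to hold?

7

r to a full sibling = 0.5 (full sibs share both parents — two paths of length 2: r = 2·(1/2)^2 = 1/2).
Hamilton's rule: n·r·B > C  ⇒  n > C/(r·B) = 0.138/(0.5·0.0452) = 6.106.
The smallest integer exceeding 6.106 is 7.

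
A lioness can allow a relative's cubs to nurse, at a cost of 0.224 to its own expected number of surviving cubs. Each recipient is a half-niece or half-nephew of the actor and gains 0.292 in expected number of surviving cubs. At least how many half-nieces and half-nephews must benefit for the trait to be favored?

r to a half-niece or half-nephew = 1/8 (half-aunt/uncle↔niece/nephew: one path of length 3: r = (1/2)^3 = 1/8).
Hamilton's rule: n·r·B > C  ⇒  n > C/(r·B) = 0.224/(0.125·0.292) = 6.137.
The smallest integer exceeding 6.137 is 7.

7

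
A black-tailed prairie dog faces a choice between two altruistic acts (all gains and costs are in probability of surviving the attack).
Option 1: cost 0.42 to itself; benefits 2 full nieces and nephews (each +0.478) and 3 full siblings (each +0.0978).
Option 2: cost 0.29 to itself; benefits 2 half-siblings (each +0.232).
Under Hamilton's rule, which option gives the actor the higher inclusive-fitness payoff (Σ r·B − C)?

Option 1

Option 1: r to a full niece or nephew = 0.25.
Option 1: r to a full sibling = 0.5.
Option 1: Σ r·B − C = (2·0.25·0.478 + 3·0.5·0.0978) − 0.42 = -0.0343.
Option 2: r to a half-sibling = 0.25.
Option 2: Σ r·B − C = (2·0.25·0.232) − 0.29 = -0.174.
Option 1 has the higher net inclusive-fitness payoff.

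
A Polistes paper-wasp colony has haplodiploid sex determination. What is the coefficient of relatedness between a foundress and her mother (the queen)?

0.5

One meiotic link between diploid queen and diploid daughter: r = 1/2.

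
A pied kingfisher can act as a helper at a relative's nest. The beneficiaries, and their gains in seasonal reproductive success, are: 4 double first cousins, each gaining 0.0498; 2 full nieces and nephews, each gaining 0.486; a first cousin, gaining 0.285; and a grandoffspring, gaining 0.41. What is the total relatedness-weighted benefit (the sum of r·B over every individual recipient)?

r to a double first cousin = 1/4 (double first cousins share both grandparent pairs — four paths of length 4: r = 4·(1/2)^4 = 1/4).
r to a full niece or nephew = 0.25 (full aunt/uncle↔niece/nephew: two paths of length 3 through the shared grandparent pair: r = 2·(1/2)^3 = 1/4).
r to a first cousin = 0.125 (first cousins share one grandparent pair — two paths of length 4: r = 2·(1/2)^4 = 1/8).
r to a grandoffspring = 0.25 (two parent–offspring links: r = (1/2)^2 = 1/4).
Summing one r·B term per recipient: 4·0.25·0.0498 + 2·0.25·0.486 + 1·0.125·0.285 + 1·0.25·0.41 = 0.430925.

0.430925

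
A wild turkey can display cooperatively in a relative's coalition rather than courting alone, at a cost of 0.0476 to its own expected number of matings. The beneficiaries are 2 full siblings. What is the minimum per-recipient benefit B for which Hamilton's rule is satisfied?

0.0476

r to a full sibling = 1/2 (full sibs share both parents — two paths of length 2: r = 2·(1/2)^2 = 1/2).
Hamilton's rule with n recipients of equal r: n·r·B > C, so B > C/(n·r) = 0.0476/(2·0.5) = 0.0476.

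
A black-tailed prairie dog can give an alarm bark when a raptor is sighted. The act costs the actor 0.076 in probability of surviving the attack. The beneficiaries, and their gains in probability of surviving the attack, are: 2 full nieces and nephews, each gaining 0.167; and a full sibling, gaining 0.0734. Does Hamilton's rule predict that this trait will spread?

Hamilton's rule: the trait is favored when the sum of r·B over every recipient exceeds the actor's cost C.
r to a full niece or nephew = 1/4 (full aunt/uncle↔niece/nephew: two paths of length 3 through the shared grandparent pair: r = 2·(1/2)^3 = 1/4).
r to a full sibling = 1/2 (full sibs share both parents — two paths of length 2: r = 2·(1/2)^2 = 1/2).
Summing one r·B term per recipient: 2·0.25·0.167 + 1·0.5·0.0734 = 0.1202.
0.1202 > 0.076: the indirect benefit exceeds the cost.

Yes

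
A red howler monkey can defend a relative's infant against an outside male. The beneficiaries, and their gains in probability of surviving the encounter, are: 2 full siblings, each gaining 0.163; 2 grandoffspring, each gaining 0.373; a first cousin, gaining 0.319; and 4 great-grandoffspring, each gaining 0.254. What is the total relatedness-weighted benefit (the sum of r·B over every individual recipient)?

r to a full sibling = 0.5 (full sibs share both parents — two paths of length 2: r = 2·(1/2)^2 = 1/2).
r to a grandoffspring = 1/4 (two parent–offspring links: r = (1/2)^2 = 1/4).
r to a first cousin = 0.125 (first cousins share one grandparent pair — two paths of length 4: r = 2·(1/2)^4 = 1/8).
r to a great-grandoffspring = 0.125 (three parent–offspring links: r = (1/2)^3 = 1/8).
Summing one r·B term per recipient: 2·0.5·0.163 + 2·0.25·0.373 + 1·0.125·0.319 + 4·0.125·0.254 = 0.516375.

0.516375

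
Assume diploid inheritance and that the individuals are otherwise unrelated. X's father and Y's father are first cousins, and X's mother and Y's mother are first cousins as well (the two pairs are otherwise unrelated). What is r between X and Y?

Wright's path rule: contributions from independent ancestry routes add.
X and Y are related in two ways: second cousins through their fathers (r = 1/32) and second cousins through their mothers (r = 1/32).
r = 1/32 + 1/32 = 0.0625.

0.0625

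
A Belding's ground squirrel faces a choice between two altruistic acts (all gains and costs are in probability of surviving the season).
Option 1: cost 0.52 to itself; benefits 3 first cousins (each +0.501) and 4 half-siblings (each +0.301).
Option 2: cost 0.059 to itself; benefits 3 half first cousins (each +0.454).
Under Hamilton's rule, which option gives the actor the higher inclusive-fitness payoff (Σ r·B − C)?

Option 2

Option 1: r to a first cousin = 0.125.
Option 1: r to a half-sibling = 0.25.
Option 1: Σ r·B − C = (3·0.125·0.501 + 4·0.25·0.301) − 0.52 = -0.031125.
Option 2: r to a half first cousin = 0.0625.
Option 2: Σ r·B − C = (3·0.0625·0.454) − 0.059 = 0.026125.
Option 2 has the higher net inclusive-fitness payoff.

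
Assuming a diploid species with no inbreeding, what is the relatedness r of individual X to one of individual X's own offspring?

0.5

Each parent–offspring link contributes a factor of 1/2, and independent paths through distinct common ancestors add.
One parent–offspring link: r = (1/2)^1 = 1/2.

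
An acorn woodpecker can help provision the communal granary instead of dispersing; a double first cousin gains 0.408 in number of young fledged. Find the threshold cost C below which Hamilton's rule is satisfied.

0.102

r to a double first cousin = 1/4 (double first cousins share both grandparent pairs — four paths of length 4: r = 4·(1/2)^4 = 1/4).
Hamilton's rule: n·r·B > C, so the trait is favored while C < n·r·B = 1·0.25·0.408 = 0.102.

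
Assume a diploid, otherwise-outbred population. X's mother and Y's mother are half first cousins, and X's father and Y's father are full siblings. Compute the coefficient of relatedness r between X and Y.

Relatedness sums over independent paths through distinct common ancestors.
X and Y are related in two ways: half second cousins through their mothers (r = 1/64) and first cousins through their fathers (r = 1/8).
r = 1/64 + 1/8 = 9/64 = 0.140625.

0.140625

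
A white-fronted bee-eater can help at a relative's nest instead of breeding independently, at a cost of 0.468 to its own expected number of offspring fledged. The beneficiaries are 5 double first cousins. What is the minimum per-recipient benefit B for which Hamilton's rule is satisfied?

r to a double first cousin = 0.25 (double first cousins share both grandparent pairs — four paths of length 4: r = 4·(1/2)^4 = 1/4).
Hamilton's rule with n recipients of equal r: n·r·B > C, so B > C/(n·r) = 0.468/(5·0.25) = 0.3744.

0.3744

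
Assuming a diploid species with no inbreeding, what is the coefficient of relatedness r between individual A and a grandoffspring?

0.25

Each parent–offspring link contributes a factor of 1/2, and independent paths through distinct common ancestors add.
Two parent–offspring links: r = (1/2)^2 = 1/4.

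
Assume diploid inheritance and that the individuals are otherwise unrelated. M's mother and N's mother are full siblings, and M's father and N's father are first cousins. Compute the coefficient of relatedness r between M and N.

0.15625

With two independent routes of shared ancestry, r is the sum of the two contributions.
M and N are related in two ways: first cousins through their mothers (r = 1/8) and second cousins through their fathers (r = 1/32).
r = 1/8 + 1/32 = 5/32 = 0.15625.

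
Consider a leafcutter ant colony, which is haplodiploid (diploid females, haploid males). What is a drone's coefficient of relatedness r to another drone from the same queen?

0.5

Haploid brothers each carry a random half of the queen's diploid genome, so on average they share half: r = 1/2.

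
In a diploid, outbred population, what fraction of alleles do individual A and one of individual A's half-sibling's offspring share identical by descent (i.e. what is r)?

Each parent–offspring link contributes a factor of 1/2, and independent paths through distinct common ancestors add.
Half-aunt/uncle↔niece/nephew: one path of length 3: r = (1/2)^3 = 1/8.

0.125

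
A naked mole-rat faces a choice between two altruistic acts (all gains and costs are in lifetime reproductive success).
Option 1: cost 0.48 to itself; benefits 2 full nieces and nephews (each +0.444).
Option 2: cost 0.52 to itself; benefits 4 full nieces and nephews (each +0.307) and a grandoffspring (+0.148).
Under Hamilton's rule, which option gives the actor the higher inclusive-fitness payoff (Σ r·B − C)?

Option 1: r to a full niece or nephew = 0.25.
Option 1: Σ r·B − C = (2·0.25·0.444) − 0.48 = -0.258.
Option 2: r to a full niece or nephew = 0.25.
Option 2: r to a grandoffspring = 0.25.
Option 2: Σ r·B − C = (4·0.25·0.307 + 1·0.25·0.148) − 0.52 = -0.176.
Option 2 has the higher net inclusive-fitness payoff.

Option 2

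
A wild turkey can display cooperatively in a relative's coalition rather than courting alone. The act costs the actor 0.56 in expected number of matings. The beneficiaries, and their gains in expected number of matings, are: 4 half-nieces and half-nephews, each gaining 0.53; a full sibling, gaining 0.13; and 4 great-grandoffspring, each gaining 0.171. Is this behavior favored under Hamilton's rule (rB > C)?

No

Hamilton's rule: the trait is favored when the sum of r·B over every recipient exceeds the actor's cost C.
r to a half-niece or half-nephew = 1/8 (half-aunt/uncle↔niece/nephew: one path of length 3: r = (1/2)^3 = 1/8).
r to a full sibling = 0.5 (full sibs share both parents — two paths of length 2: r = 2·(1/2)^2 = 1/2).
r to a great-grandoffspring = 0.125 (three parent–offspring links: r = (1/2)^3 = 1/8).
Summing one r·B term per recipient: 4·0.125·0.53 + 1·0.5·0.13 + 4·0.125·0.171 = 0.4155.
0.4155 < 0.56: the indirect benefit is less than the cost.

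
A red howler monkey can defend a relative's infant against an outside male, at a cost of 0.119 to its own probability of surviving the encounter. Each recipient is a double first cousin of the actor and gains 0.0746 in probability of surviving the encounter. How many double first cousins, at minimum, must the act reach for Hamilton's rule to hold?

7

r to a double first cousin = 1/4 (double first cousins share both grandparent pairs — four paths of length 4: r = 4·(1/2)^4 = 1/4).
Hamilton's rule: n·r·B > C  ⇒  n > C/(r·B) = 0.119/(0.25·0.0746) = 6.381.
The smallest integer exceeding 6.381 is 7.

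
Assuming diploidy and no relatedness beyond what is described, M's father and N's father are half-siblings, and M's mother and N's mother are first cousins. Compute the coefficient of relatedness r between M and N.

Wright's path rule: contributions from independent ancestry routes add.
M and N are related in two ways: half first cousins through their fathers (r = 1/16) and second cousins through their mothers (r = 1/32).
r = 1/16 + 1/32 = 3/32 = 0.09375.

0.09375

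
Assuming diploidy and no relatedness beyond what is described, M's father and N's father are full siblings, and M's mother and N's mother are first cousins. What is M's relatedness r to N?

0.15625

Wright's path rule: contributions from independent ancestry routes add.
M and N are related in two ways: first cousins through their fathers (r = 1/8) and second cousins through their mothers (r = 1/32).
r = 1/8 + 1/32 = 0.15625.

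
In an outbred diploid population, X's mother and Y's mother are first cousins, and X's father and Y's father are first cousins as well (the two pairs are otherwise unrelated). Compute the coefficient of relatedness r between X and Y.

0.0625

Relatedness sums over independent paths through distinct common ancestors.
X and Y are related in two ways: second cousins through their mothers (r = 1/32) and second cousins through their fathers (r = 1/32).
r = 1/32 + 1/32 = 1/16 = 0.0625.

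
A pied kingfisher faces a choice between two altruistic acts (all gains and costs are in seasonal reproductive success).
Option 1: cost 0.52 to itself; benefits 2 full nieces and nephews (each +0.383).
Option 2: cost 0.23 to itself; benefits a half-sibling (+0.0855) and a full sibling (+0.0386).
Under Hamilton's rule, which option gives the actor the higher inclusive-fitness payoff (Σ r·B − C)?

Option 1: r to a full niece or nephew = 0.25.
Option 1: Σ r·B − C = (2·0.25·0.383) − 0.52 = -0.3285.
Option 2: r to a half-sibling = 0.25.
Option 2: r to a full sibling = 0.5.
Option 2: Σ r·B − C = (1·0.25·0.0855 + 1·0.5·0.0386) − 0.23 = -0.189325.
Option 2 has the higher net inclusive-fitness payoff.

Option 2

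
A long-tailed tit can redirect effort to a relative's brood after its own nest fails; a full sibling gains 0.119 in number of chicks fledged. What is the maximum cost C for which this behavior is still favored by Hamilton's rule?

0.0595

r to a full sibling = 1/2 (full sibs share both parents — two paths of length 2: r = 2·(1/2)^2 = 1/2).
Hamilton's rule: n·r·B > C, so the trait is favored while C < n·r·B = 1·0.5·0.119 = 0.0595.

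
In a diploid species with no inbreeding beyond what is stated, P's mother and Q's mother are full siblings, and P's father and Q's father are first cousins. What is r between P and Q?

0.15625

Wright's path rule: contributions from independent ancestry routes add.
P and Q are related in two ways: first cousins through their mothers (r = 1/8) and second cousins through their fathers (r = 1/32).
r = 1/8 + 1/32 = 5/32 = 0.15625.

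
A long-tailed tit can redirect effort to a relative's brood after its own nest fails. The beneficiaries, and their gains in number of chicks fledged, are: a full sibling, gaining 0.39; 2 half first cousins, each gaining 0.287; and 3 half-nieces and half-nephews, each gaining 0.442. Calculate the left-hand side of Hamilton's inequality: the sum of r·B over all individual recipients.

0.396625

r to a full sibling = 1/2 (full sibs share both parents — two paths of length 2: r = 2·(1/2)^2 = 1/2).
r to a half first cousin = 0.0625 (half first cousins share one grandparent — one path of length 4: r = (1/2)^4 = 1/16).
r to a half-niece or half-nephew = 1/8 (half-aunt/uncle↔niece/nephew: one path of length 3: r = (1/2)^3 = 1/8).
Summing one r·B term per recipient: 1·0.5·0.39 + 2·0.0625·0.287 + 3·0.125·0.442 = 0.396625.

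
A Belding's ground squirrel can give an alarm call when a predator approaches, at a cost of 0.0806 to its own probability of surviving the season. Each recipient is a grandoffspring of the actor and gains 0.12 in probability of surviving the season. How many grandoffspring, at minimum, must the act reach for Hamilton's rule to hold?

3

r to a grandoffspring = 1/4 (two parent–offspring links: r = (1/2)^2 = 1/4).
Hamilton's rule: n·r·B > C  ⇒  n > C/(r·B) = 0.0806/(0.25·0.12) = 2.687.
The smallest integer exceeding 2.687 is 3.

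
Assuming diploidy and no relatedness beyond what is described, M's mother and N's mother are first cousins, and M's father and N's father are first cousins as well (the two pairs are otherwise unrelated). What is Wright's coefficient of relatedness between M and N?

0.0625

Wright's path rule: contributions from independent ancestry routes add.
M and N are related in two ways: second cousins through their mothers (r = 1/32) and second cousins through their fathers (r = 1/32).
r = 1/32 + 1/32 = 1/16 = 0.0625.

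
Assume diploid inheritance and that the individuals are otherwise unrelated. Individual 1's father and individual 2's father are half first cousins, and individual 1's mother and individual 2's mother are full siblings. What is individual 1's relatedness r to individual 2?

0.140625

Independent pedigree routes through distinct common ancestors add.
Individual 1 and individual 2 are related in two ways: half second cousins through their fathers (r = 1/64) and first cousins through their mothers (r = 1/8).
r = 1/64 + 1/8 = 0.140625.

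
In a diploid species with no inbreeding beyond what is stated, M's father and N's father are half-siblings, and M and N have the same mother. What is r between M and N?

0.3125

With two independent routes of shared ancestry, r is the sum of the two contributions.
M and N are related in two ways: half first cousins through their fathers (r = 1/16) and half-sibs through their shared mother (r = 1/4).
r = 1/16 + 1/4 = 5/16 = 0.3125.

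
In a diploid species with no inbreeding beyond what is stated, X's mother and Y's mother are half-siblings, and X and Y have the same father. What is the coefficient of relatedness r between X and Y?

With two independent routes of shared ancestry, r is the sum of the two contributions.
X and Y are related in two ways: half first cousins through their mothers (r = 1/16) and half-sibs through their shared father (r = 1/4).
r = 1/16 + 1/4 = 0.3125.

0.3125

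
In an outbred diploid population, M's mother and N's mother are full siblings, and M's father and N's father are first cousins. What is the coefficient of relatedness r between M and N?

With two independent routes of shared ancestry, r is the sum of the two contributions.
M and N are related in two ways: first cousins through their mothers (r = 1/8) and second cousins through their fathers (r = 1/32).
r = 1/8 + 1/32 = 0.15625.

0.15625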